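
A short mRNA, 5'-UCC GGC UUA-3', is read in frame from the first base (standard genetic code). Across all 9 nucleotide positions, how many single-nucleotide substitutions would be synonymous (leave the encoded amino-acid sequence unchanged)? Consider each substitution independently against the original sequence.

8

Codon 1 (UCC, Ser): 3 synonymous substitutions.
Codon 2 (GGC, Gly): 3 synonymous substitutions.
Codon 3 (UUA, Leu): 2 synonymous substitutions.
Total: 3 + 3 + 2 = 8.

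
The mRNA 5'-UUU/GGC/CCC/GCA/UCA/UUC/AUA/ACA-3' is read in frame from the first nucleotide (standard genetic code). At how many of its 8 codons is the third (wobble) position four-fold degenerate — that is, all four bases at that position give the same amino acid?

5

Codon 1 UUU (Phe): third position 2-fold.
Codon 2 GGC (Gly): third position 4-fold.
Codon 3 CCC (Pro): third position 4-fold.
Codon 4 GCA (Ala): third position 4-fold.
Codon 5 UCA (Ser): third position 4-fold.
Codon 6 UUC (Phe): third position 2-fold.
Codon 7 AUA (Ile): third position 3-fold.
Codon 8 ACA (Thr): third position 4-fold.
Four-fold degenerate third positions: 5.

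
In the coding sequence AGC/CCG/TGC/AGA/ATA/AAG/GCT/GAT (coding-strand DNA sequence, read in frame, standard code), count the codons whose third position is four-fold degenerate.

2

Codon 1 AGC (Ser): third position 2-fold.
Codon 2 CCG (Pro): third position 4-fold.
Codon 3 TGC (Cys): third position 2-fold.
Codon 4 AGA (Arg): third position 2-fold.
Codon 5 ATA (Ile): third position 3-fold.
Codon 6 AAG (Lys): third position 2-fold.
Codon 7 GCT (Ala): third position 4-fold.
Codon 8 GAT (Asp): third position 2-fold.
Four-fold degenerate third positions: 2.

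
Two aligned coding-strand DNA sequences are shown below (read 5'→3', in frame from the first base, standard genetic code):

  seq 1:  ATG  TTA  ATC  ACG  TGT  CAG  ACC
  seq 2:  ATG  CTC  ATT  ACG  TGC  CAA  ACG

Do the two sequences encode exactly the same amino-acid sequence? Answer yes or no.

yes

Codon 1: ATG Met / ATG Met — identical.
Codon 2: TTA Leu / CTC Leu — synonymous.
Codon 3: ATC Ile / ATT Ile — synonymous.
Codon 4: ACG Thr / ACG Thr — identical.
Codon 5: TGT Cys / TGC Cys — synonymous.
Codon 6: CAG Gln / CAA Gln — synonymous.
Codon 7: ACC Thr / ACG Thr — synonymous.
Nonsynonymous differences: 0 → same protein.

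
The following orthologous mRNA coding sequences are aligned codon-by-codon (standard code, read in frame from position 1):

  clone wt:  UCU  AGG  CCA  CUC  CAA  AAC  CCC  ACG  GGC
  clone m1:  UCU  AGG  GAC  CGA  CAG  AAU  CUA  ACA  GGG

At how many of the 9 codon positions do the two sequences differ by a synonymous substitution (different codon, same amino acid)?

4

Codon 1: UCU Ser / UCU Ser — identical.
Codon 2: AGG Arg / AGG Arg — identical.
Codon 3: CCA Pro / GAC Asp — nonsynonymous.
Codon 4: CUC Leu / CGA Arg — nonsynonymous.
Codon 5: CAA Gln / CAG Gln — synonymous.
Codon 6: AAC Asn / AAU Asn — synonymous.
Codon 7: CCC Pro / CUA Leu — nonsynonymous.
Codon 8: ACG Thr / ACA Thr — synonymous.
Codon 9: GGC Gly / GGG Gly — synonymous.
Synonymous differences: 4.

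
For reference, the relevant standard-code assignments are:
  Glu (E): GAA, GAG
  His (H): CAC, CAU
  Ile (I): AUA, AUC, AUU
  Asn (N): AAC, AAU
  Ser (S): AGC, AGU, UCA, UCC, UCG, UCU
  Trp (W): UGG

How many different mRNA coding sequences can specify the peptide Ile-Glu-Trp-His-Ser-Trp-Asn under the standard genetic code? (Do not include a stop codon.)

144

Ile: 3 codons.
Glu: 2 codons.
Trp: 1 codon.
His: 2 codons.
Ser: 6 codons.
Trp: 1 codon.
Asn: 2 codons.
3 × 2 × 1 × 2 × 6 × 1 × 2 = 144.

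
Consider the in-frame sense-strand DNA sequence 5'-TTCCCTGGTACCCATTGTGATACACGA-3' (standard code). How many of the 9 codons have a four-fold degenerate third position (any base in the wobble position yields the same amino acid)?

5

Codon 1 TTC (Phe): third position 2-fold.
Codon 2 CCT (Pro): third position 4-fold.
Codon 3 GGT (Gly): third position 4-fold.
Codon 4 ACC (Thr): third position 4-fold.
Codon 5 CAT (His): third position 2-fold.
Codon 6 TGT (Cys): third position 2-fold.
Codon 7 GAT (Asp): third position 2-fold.
Codon 8 ACA (Thr): third position 4-fold.
Codon 9 CGA (Arg): third position 4-fold.
Four-fold degenerate third positions: 5.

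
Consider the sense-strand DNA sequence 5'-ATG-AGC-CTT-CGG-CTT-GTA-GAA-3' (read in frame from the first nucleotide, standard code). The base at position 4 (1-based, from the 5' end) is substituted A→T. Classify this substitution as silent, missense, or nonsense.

Position 4 falls in codon 2: AGC → Ser.
After the substitution the codon is TGC → Cys.
Ser ≠ Cys, so this is a missense mutation.

missense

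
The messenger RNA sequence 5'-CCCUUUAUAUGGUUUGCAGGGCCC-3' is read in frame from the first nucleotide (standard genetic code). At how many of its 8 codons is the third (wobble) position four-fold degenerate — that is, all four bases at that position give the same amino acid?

Codon 1 CCC (Pro): third position 4-fold.
Codon 2 UUU (Phe): third position 2-fold.
Codon 3 AUA (Ile): third position 3-fold.
Codon 4 UGG (Trp): third position 1-fold.
Codon 5 UUU (Phe): third position 2-fold.
Codon 6 GCA (Ala): third position 4-fold.
Codon 7 GGG (Gly): third position 4-fold.
Codon 8 CCC (Pro): third position 4-fold.
Four-fold degenerate third positions: 4.

4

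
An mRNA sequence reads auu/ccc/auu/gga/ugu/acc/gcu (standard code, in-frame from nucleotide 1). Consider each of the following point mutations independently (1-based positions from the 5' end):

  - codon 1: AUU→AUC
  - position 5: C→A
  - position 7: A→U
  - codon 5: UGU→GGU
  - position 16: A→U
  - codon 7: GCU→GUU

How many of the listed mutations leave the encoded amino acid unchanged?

Codon 1: AUU (Ile) → AUC (Ile) — synonymous.
Codon 2: CCC (Pro) → CAC (His) — missense.
Codon 3: AUU (Ile) → UUU (Phe) — missense.
Codon 5: UGU (Cys) → GGU (Gly) — missense.
Codon 6: ACC (Thr) → UCC (Ser) — missense.
Codon 7: GCU (Ala) → GUU (Val) — missense.
Synonymous: 1 of 6.

1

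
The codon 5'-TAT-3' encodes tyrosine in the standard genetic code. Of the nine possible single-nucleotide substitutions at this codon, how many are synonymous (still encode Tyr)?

1

Position 1: none → 0 synonymous.
Position 2: none → 0 synonymous.
Position 3: TAC → 1 synonymous.
Total: 0 + 0 + 1 = 1.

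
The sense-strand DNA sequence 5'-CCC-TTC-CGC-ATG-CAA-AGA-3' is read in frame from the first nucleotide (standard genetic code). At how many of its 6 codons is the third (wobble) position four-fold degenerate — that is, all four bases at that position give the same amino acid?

2

Codon 1 CCC (Pro): third position 4-fold.
Codon 2 TTC (Phe): third position 2-fold.
Codon 3 CGC (Arg): third position 4-fold.
Codon 4 ATG (Met): third position 1-fold.
Codon 5 CAA (Gln): third position 2-fold.
Codon 6 AGA (Arg): third position 2-fold.
Four-fold degenerate third positions: 2.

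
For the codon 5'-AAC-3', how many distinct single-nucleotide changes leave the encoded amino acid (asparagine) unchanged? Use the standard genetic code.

Position 1: none → 0 synonymous.
Position 2: none → 0 synonymous.
Position 3: AAU → 1 synonymous.
Total: 0 + 0 + 1 = 1.

1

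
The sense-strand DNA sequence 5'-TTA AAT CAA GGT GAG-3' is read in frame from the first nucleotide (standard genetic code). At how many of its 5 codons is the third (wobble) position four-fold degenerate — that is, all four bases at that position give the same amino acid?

1

Codon 1 TTA (Leu): third position 2-fold.
Codon 2 AAT (Asn): third position 2-fold.
Codon 3 CAA (Gln): third position 2-fold.
Codon 4 GGT (Gly): third position 4-fold.
Codon 5 GAG (Glu): third position 2-fold.
Four-fold degenerate third positions: 1.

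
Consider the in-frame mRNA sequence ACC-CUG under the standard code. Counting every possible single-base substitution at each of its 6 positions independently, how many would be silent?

7

Codon 1 (ACC, Thr): 3 synonymous substitutions.
Codon 2 (CUG, Leu): 4 synonymous substitutions.
Total: 3 + 4 = 7.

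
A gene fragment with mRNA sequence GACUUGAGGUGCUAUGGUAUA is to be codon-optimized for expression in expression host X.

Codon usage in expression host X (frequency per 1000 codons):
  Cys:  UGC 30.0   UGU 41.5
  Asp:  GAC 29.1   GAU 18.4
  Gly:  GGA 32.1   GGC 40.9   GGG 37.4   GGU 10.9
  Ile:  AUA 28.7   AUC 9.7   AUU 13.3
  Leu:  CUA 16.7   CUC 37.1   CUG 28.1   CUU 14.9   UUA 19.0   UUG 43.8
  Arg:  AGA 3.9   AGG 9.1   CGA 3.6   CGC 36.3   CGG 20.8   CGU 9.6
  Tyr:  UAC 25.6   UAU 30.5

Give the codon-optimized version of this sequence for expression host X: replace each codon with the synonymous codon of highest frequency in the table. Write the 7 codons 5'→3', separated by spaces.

Codon 1 (Asp): best is GAC at 29.1.
Codon 2 (Leu): best is UUG at 43.8.
Codon 3 (Arg): best is CGC at 36.3.
Codon 4 (Cys): best is UGU at 41.5.
Codon 5 (Tyr): best is UAU at 30.5.
Codon 6 (Gly): best is GGC at 40.9.
Codon 7 (Ile): best is AUA at 28.7.

GAC UUG CGC UGU UAU GGC AUA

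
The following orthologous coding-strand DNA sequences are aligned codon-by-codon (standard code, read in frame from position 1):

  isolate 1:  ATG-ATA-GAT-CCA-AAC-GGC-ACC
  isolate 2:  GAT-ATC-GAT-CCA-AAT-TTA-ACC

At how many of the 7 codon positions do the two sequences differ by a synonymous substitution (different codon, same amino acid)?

2

Codon 1: ATG Met / GAT Asp — nonsynonymous.
Codon 2: ATA Ile / ATC Ile — synonymous.
Codon 3: GAT Asp / GAT Asp — identical.
Codon 4: CCA Pro / CCA Pro — identical.
Codon 5: AAC Asn / AAT Asn — synonymous.
Codon 6: GGC Gly / TTA Leu — nonsynonymous.
Codon 7: ACC Thr / ACC Thr — identical.
Synonymous differences: 2.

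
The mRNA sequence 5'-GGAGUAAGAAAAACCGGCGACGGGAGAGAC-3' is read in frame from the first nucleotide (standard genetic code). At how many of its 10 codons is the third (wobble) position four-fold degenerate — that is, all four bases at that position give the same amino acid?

5

Codon 1 GGA (Gly): third position 4-fold.
Codon 2 GUA (Val): third position 4-fold.
Codon 3 AGA (Arg): third position 2-fold.
Codon 4 AAA (Lys): third position 2-fold.
Codon 5 ACC (Thr): third position 4-fold.
Codon 6 GGC (Gly): third position 4-fold.
Codon 7 GAC (Asp): third position 2-fold.
Codon 8 GGG (Gly): third position 4-fold.
Codon 9 AGA (Arg): third position 2-fold.
Codon 10 GAC (Asp): third position 2-fold.
Four-fold degenerate third positions: 5.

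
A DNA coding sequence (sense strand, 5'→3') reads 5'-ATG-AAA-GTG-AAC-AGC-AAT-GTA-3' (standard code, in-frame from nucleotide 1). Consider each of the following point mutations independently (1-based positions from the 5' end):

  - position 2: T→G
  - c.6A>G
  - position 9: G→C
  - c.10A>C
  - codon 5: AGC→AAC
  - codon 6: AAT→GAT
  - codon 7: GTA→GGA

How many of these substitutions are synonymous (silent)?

Codon 1: ATG (Met) → AGG (Arg) — missense.
Codon 2: AAA (Lys) → AAG (Lys) — synonymous.
Codon 3: GTG (Val) → GTC (Val) — synonymous.
Codon 4: AAC (Asn) → CAC (His) — missense.
Codon 5: AGC (Ser) → AAC (Asn) — missense.
Codon 6: AAT (Asn) → GAT (Asp) — missense.
Codon 7: GTA (Val) → GGA (Gly) — missense.
Synonymous: 2 of 7.

2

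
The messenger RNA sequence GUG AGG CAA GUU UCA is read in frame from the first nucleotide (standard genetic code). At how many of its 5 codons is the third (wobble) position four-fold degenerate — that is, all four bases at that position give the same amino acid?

3

Codon 1 GUG (Val): third position 4-fold.
Codon 2 AGG (Arg): third position 2-fold.
Codon 3 CAA (Gln): third position 2-fold.
Codon 4 GUU (Val): third position 4-fold.
Codon 5 UCA (Ser): third position 4-fold.
Four-fold degenerate third positions: 3.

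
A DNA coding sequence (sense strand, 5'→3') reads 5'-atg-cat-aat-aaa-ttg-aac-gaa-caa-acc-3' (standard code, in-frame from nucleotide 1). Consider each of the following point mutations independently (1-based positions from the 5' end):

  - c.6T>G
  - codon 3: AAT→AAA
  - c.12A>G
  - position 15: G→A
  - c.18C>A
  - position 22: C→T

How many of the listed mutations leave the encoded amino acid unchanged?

Codon 2: CAT (His) → CAG (Gln) — missense.
Codon 3: AAT (Asn) → AAA (Lys) — missense.
Codon 4: AAA (Lys) → AAG (Lys) — synonymous.
Codon 5: TTG (Leu) → TTA (Leu) — synonymous.
Codon 6: AAC (Asn) → AAA (Lys) — missense.
Codon 8: CAA (Gln) → TAA (Stop) — nonsense.
Synonymous: 2 of 6.

2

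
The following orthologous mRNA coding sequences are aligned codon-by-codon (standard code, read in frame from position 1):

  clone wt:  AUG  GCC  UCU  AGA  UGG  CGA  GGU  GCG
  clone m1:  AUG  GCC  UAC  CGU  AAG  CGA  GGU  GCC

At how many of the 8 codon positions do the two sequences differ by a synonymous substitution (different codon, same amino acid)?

2

Codon 1: AUG Met / AUG Met — identical.
Codon 2: GCC Ala / GCC Ala — identical.
Codon 3: UCU Ser / UAC Tyr — nonsynonymous.
Codon 4: AGA Arg / CGU Arg — synonymous.
Codon 5: UGG Trp / AAG Lys — nonsynonymous.
Codon 6: CGA Arg / CGA Arg — identical.
Codon 7: GGU Gly / GGU Gly — identical.
Codon 8: GCG Ala / GCC Ala — synonymous.
Synonymous differences: 2.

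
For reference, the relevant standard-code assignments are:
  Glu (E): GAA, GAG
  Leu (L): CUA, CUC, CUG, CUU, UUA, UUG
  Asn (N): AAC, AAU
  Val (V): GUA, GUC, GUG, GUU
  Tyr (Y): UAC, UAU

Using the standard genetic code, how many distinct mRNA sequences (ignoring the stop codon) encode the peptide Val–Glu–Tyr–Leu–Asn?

192

Val: 4 codons.
Glu: 2 codons.
Tyr: 2 codons.
Leu: 6 codons.
Asn: 2 codons.
4 × 2 × 2 × 6 × 2 = 192.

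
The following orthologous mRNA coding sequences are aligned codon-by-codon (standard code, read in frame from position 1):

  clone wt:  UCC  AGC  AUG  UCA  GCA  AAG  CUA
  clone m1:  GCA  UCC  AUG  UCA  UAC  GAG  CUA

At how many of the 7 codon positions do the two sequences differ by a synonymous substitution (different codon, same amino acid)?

1

Codon 1: UCC Ser / GCA Ala — nonsynonymous.
Codon 2: AGC Ser / UCC Ser — synonymous.
Codon 3: AUG Met / AUG Met — identical.
Codon 4: UCA Ser / UCA Ser — identical.
Codon 5: GCA Ala / UAC Tyr — nonsynonymous.
Codon 6: AAG Lys / GAG Glu — nonsynonymous.
Codon 7: CUA Leu / CUA Leu — identical.
Synonymous differences: 1.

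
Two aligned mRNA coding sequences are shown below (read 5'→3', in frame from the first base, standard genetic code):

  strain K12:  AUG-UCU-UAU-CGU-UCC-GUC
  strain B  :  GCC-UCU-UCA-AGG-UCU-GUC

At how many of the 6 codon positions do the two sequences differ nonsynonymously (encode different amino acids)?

Codon 1: AUG Met / GCC Ala — nonsynonymous.
Codon 2: UCU Ser / UCU Ser — identical.
Codon 3: UAU Tyr / UCA Ser — nonsynonymous.
Codon 4: CGU Arg / AGG Arg — synonymous.
Codon 5: UCC Ser / UCU Ser — synonymous.
Codon 6: GUC Val / GUC Val — identical.
Nonsynonymous differences: 2.

2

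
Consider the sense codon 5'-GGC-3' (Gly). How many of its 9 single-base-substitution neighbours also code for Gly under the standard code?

3

Position 1: none → 0 synonymous.
Position 2: none → 0 synonymous.
Position 3: GGU, GGA, GGG → 3 synonymous.
Total: 0 + 0 + 3 = 3.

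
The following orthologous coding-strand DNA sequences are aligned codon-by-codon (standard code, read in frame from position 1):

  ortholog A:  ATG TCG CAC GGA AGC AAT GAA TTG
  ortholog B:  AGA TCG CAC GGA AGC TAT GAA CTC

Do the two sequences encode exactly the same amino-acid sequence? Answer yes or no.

Codon 1: ATG Met / AGA Arg — nonsynonymous.
Codon 2: TCG Ser / TCG Ser — identical.
Codon 3: CAC His / CAC His — identical.
Codon 4: GGA Gly / GGA Gly — identical.
Codon 5: AGC Ser / AGC Ser — identical.
Codon 6: AAT Asn / TAT Tyr — nonsynonymous.
Codon 7: GAA Glu / GAA Glu — identical.
Codon 8: TTG Leu / CTC Leu — synonymous.
Nonsynonymous differences: 2 → different protein.

no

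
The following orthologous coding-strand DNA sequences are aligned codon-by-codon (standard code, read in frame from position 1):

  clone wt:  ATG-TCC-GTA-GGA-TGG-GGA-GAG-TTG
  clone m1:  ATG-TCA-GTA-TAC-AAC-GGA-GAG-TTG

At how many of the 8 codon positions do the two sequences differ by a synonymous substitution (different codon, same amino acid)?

1

Codon 1: ATG Met / ATG Met — identical.
Codon 2: TCC Ser / TCA Ser — synonymous.
Codon 3: GTA Val / GTA Val — identical.
Codon 4: GGA Gly / TAC Tyr — nonsynonymous.
Codon 5: TGG Trp / AAC Asn — nonsynonymous.
Codon 6: GGA Gly / GGA Gly — identical.
Codon 7: GAG Glu / GAG Glu — identical.
Codon 8: TTG Leu / TTG Leu — identical.
Synonymous differences: 1.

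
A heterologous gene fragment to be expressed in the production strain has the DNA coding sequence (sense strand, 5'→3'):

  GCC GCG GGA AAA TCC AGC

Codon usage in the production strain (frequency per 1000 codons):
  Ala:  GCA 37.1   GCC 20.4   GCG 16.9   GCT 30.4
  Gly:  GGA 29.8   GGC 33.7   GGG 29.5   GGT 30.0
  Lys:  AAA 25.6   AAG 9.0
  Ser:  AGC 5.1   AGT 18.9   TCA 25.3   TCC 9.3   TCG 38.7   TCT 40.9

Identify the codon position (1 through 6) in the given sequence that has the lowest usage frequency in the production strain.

6

Codon 1 GCC (Ala): 20.4 per 1000.
Codon 2 GCG (Ala): 16.9 per 1000.
Codon 3 GGA (Gly): 29.8 per 1000.
Codon 4 AAA (Lys): 25.6 per 1000.
Codon 5 TCC (Ser): 9.3 per 1000.
Codon 6 AGC (Ser): 5.1 per 1000.
Lowest frequency is 5.1 at codon 6.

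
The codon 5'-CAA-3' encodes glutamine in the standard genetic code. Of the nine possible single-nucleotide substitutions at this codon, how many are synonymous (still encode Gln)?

1

Position 1: none → 0 synonymous.
Position 2: none → 0 synonymous.
Position 3: CAG → 1 synonymous.
Total: 0 + 0 + 1 = 1.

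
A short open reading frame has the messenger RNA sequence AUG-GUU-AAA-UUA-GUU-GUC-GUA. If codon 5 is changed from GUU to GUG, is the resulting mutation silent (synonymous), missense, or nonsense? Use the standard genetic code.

silent

Position 15 falls in codon 5: GUU → Val.
After the substitution the codon is GUG → Val.
Both encode Val, so the change is synonymous.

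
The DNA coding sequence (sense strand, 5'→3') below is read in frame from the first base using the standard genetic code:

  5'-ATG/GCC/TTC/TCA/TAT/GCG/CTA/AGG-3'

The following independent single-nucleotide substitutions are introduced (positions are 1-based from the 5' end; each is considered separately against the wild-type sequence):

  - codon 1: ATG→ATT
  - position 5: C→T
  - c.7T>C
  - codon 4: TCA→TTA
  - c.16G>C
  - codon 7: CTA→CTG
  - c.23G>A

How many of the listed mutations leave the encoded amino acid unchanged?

Codon 1: ATG (Met) → ATT (Ile) — missense.
Codon 2: GCC (Ala) → GTC (Val) — missense.
Codon 3: TTC (Phe) → CTC (Leu) — missense.
Codon 4: TCA (Ser) → TTA (Leu) — missense.
Codon 6: GCG (Ala) → CCG (Pro) — missense.
Codon 7: CTA (Leu) → CTG (Leu) — synonymous.
Codon 8: AGG (Arg) → AAG (Lys) — missense.
Synonymous: 1 of 7.

1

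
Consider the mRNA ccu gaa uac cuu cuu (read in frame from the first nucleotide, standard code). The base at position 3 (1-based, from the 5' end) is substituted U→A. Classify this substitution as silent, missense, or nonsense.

silent

Position 3 falls in codon 1: CCU → Pro.
After the substitution the codon is CCA → Pro.
Both encode Pro, so the change is synonymous.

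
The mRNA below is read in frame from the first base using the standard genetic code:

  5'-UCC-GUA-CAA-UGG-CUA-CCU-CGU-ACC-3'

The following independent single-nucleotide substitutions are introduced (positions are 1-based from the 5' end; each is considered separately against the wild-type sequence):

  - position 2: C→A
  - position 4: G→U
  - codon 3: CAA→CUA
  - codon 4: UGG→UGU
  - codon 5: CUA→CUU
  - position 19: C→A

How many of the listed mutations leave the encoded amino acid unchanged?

1

Codon 1: UCC (Ser) → UAC (Tyr) — missense.
Codon 2: GUA (Val) → UUA (Leu) — missense.
Codon 3: CAA (Gln) → CUA (Leu) — missense.
Codon 4: UGG (Trp) → UGU (Cys) — missense.
Codon 5: CUA (Leu) → CUU (Leu) — synonymous.
Codon 7: CGU (Arg) → AGU (Ser) — missense.
Synonymous: 1 of 6.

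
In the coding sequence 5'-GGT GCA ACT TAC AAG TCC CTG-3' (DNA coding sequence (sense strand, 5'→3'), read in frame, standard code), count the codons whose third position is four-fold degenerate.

5

Codon 1 GGT (Gly): third position 4-fold.
Codon 2 GCA (Ala): third position 4-fold.
Codon 3 ACT (Thr): third position 4-fold.
Codon 4 TAC (Tyr): third position 2-fold.
Codon 5 AAG (Lys): third position 2-fold.
Codon 6 TCC (Ser): third position 4-fold.
Codon 7 CTG (Leu): third position 4-fold.
Four-fold degenerate third positions: 5.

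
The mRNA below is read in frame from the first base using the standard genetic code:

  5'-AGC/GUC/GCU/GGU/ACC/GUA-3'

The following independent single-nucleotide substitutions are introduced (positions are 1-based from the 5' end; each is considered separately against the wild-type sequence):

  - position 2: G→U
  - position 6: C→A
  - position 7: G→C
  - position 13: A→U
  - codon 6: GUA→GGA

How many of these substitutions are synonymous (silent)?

1

Codon 1: AGC (Ser) → AUC (Ile) — missense.
Codon 2: GUC (Val) → GUA (Val) — synonymous.
Codon 3: GCU (Ala) → CCU (Pro) — missense.
Codon 5: ACC (Thr) → UCC (Ser) — missense.
Codon 6: GUA (Val) → GGA (Gly) — missense.
Synonymous: 1 of 5.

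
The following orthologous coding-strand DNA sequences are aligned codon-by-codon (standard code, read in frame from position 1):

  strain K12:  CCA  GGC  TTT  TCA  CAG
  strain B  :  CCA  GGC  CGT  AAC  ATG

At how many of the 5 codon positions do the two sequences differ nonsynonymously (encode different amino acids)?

3

Codon 1: CCA Pro / CCA Pro — identical.
Codon 2: GGC Gly / GGC Gly — identical.
Codon 3: TTT Phe / CGT Arg — nonsynonymous.
Codon 4: TCA Ser / AAC Asn — nonsynonymous.
Codon 5: CAG Gln / ATG Met — nonsynonymous.
Nonsynonymous differences: 3.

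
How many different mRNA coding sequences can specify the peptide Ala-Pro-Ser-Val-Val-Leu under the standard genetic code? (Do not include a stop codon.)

Ala: 4 codons.
Pro: 4 codons.
Ser: 6 codons.
Val: 4 codons.
Val: 4 codons.
Leu: 6 codons.
4 × 4 × 6 × 4 × 4 × 6 = 9216.

9216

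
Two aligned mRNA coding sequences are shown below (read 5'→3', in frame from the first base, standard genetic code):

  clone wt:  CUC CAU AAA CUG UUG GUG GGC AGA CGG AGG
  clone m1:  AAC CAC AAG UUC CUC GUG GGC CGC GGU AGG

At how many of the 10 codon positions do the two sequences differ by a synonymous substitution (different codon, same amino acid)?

4

Codon 1: CUC Leu / AAC Asn — nonsynonymous.
Codon 2: CAU His / CAC His — synonymous.
Codon 3: AAA Lys / AAG Lys — synonymous.
Codon 4: CUG Leu / UUC Phe — nonsynonymous.
Codon 5: UUG Leu / CUC Leu — synonymous.
Codon 6: GUG Val / GUG Val — identical.
Codon 7: GGC Gly / GGC Gly — identical.
Codon 8: AGA Arg / CGC Arg — synonymous.
Codon 9: CGG Arg / GGU Gly — nonsynonymous.
Codon 10: AGG Arg / AGG Arg — identical.
Synonymous differences: 4.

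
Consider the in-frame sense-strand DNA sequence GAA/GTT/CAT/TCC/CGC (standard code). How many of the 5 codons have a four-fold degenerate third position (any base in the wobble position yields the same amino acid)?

Codon 1 GAA (Glu): third position 2-fold.
Codon 2 GTT (Val): third position 4-fold.
Codon 3 CAT (His): third position 2-fold.
Codon 4 TCC (Ser): third position 4-fold.
Codon 5 CGC (Arg): third position 4-fold.
Four-fold degenerate third positions: 3.

3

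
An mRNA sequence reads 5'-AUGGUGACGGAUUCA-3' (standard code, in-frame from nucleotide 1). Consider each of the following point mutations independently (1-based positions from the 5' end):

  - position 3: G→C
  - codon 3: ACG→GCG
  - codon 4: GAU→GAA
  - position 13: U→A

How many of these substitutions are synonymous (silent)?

0

Codon 1: AUG (Met) → AUC (Ile) — missense.
Codon 3: ACG (Thr) → GCG (Ala) — missense.
Codon 4: GAU (Asp) → GAA (Glu) — missense.
Codon 5: UCA (Ser) → ACA (Thr) — missense.
Synonymous: 0 of 4.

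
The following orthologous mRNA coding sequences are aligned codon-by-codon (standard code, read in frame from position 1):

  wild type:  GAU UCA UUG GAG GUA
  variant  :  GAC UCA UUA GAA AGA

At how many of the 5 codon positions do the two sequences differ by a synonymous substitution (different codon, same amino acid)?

3

Codon 1: GAU Asp / GAC Asp — synonymous.
Codon 2: UCA Ser / UCA Ser — identical.
Codon 3: UUG Leu / UUA Leu — synonymous.
Codon 4: GAG Glu / GAA Glu — synonymous.
Codon 5: GUA Val / AGA Arg — nonsynonymous.
Synonymous differences: 3.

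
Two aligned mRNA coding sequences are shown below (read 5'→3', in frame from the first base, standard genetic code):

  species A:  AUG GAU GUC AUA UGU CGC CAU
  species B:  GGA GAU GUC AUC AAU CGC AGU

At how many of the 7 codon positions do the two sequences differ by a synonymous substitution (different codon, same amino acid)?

1

Codon 1: AUG Met / GGA Gly — nonsynonymous.
Codon 2: GAU Asp / GAU Asp — identical.
Codon 3: GUC Val / GUC Val — identical.
Codon 4: AUA Ile / AUC Ile — synonymous.
Codon 5: UGU Cys / AAU Asn — nonsynonymous.
Codon 6: CGC Arg / CGC Arg — identical.
Codon 7: CAU His / AGU Ser — nonsynonymous.
Synonymous differences: 1.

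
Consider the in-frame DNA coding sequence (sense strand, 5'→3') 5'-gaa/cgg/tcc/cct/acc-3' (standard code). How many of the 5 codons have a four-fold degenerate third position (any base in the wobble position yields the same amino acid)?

Codon 1 GAA (Glu): third position 2-fold.
Codon 2 CGG (Arg): third position 4-fold.
Codon 3 TCC (Ser): third position 4-fold.
Codon 4 CCT (Pro): third position 4-fold.
Codon 5 ACC (Thr): third position 4-fold.
Four-fold degenerate third positions: 4.

4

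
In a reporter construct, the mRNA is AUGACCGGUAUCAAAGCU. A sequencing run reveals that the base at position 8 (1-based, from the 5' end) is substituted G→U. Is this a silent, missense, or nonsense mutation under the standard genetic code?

Position 8 falls in codon 3: GGU → Gly.
After the substitution the codon is GUU → Val.
Gly ≠ Val, so this is a missense mutation.

missense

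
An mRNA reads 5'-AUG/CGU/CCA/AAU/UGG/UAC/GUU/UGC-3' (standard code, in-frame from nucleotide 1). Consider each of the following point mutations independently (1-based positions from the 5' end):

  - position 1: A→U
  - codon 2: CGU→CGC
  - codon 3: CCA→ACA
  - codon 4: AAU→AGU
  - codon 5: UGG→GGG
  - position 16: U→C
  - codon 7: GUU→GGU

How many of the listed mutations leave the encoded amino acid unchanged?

Codon 1: AUG (Met) → UUG (Leu) — missense.
Codon 2: CGU (Arg) → CGC (Arg) — synonymous.
Codon 3: CCA (Pro) → ACA (Thr) — missense.
Codon 4: AAU (Asn) → AGU (Ser) — missense.
Codon 5: UGG (Trp) → GGG (Gly) — missense.
Codon 6: UAC (Tyr) → CAC (His) — missense.
Codon 7: GUU (Val) → GGU (Gly) — missense.
Synonymous: 1 of 7.

1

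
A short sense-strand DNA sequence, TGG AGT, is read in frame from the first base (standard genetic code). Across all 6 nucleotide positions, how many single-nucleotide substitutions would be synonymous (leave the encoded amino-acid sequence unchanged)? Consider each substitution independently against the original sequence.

1

Codon 1 (TGG, Trp): 0 synonymous substitutions.
Codon 2 (AGT, Ser): 1 synonymous substitution.
Total: 0 + 1 = 1.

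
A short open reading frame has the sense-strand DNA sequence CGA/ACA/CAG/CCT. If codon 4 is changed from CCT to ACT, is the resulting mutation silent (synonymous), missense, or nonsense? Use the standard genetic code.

Position 10 falls in codon 4: CCT → Pro.
After the substitution the codon is ACT → Thr.
Pro ≠ Thr, so this is a missense mutation.

missense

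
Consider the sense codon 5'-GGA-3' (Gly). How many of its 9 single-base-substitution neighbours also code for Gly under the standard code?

Position 1: none → 0 synonymous.
Position 2: none → 0 synonymous.
Position 3: GGU, GGC, GGG → 3 synonymous.
Total: 0 + 0 + 3 = 3.

3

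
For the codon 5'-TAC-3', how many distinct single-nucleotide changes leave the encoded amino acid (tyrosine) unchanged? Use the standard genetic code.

Position 1: none → 0 synonymous.
Position 2: none → 0 synonymous.
Position 3: TAT → 1 synonymous.
Total: 0 + 0 + 1 = 1.

1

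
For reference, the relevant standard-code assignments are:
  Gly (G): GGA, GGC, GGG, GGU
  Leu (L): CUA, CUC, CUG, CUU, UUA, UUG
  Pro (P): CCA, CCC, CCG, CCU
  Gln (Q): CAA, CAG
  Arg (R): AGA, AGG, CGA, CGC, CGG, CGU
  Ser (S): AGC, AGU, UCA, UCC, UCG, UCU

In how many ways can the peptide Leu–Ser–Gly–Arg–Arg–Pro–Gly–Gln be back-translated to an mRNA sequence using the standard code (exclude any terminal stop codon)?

165888

Leu: 6 codons.
Ser: 6 codons.
Gly: 4 codons.
Arg: 6 codons.
Arg: 6 codons.
Pro: 4 codons.
Gly: 4 codons.
Gln: 2 codons.
6 × 6 × 4 × 6 × 6 × 4 × 4 × 2 = 165888.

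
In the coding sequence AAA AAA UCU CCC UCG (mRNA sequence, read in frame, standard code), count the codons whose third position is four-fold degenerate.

Codon 1 AAA (Lys): third position 2-fold.
Codon 2 AAA (Lys): third position 2-fold.
Codon 3 UCU (Ser): third position 4-fold.
Codon 4 CCC (Pro): third position 4-fold.
Codon 5 UCG (Ser): third position 4-fold.
Four-fold degenerate third positions: 3.

3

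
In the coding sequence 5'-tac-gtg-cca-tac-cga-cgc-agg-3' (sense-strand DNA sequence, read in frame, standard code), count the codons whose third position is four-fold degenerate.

Codon 1 TAC (Tyr): third position 2-fold.
Codon 2 GTG (Val): third position 4-fold.
Codon 3 CCA (Pro): third position 4-fold.
Codon 4 TAC (Tyr): third position 2-fold.
Codon 5 CGA (Arg): third position 4-fold.
Codon 6 CGC (Arg): third position 4-fold.
Codon 7 AGG (Arg): third position 2-fold.
Four-fold degenerate third positions: 4.

4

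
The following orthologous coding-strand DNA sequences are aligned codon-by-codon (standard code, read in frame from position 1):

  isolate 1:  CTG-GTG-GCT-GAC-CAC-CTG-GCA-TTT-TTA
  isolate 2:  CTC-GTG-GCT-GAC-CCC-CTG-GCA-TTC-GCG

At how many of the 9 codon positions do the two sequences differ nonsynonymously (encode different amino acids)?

2

Codon 1: CTG Leu / CTC Leu — synonymous.
Codon 2: GTG Val / GTG Val — identical.
Codon 3: GCT Ala / GCT Ala — identical.
Codon 4: GAC Asp / GAC Asp — identical.
Codon 5: CAC His / CCC Pro — nonsynonymous.
Codon 6: CTG Leu / CTG Leu — identical.
Codon 7: GCA Ala / GCA Ala — identical.
Codon 8: TTT Phe / TTC Phe — synonymous.
Codon 9: TTA Leu / GCG Ala — nonsynonymous.
Nonsynonymous differences: 2.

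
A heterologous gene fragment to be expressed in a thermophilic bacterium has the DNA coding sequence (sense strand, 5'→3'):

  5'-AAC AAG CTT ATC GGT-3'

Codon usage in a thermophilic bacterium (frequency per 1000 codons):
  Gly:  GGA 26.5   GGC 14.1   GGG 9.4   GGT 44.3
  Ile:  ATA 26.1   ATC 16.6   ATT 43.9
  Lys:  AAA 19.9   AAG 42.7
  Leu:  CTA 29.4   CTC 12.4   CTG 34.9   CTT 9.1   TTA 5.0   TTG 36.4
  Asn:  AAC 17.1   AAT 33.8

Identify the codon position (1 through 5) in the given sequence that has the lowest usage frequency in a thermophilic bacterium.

Codon 1 AAC (Asn): 17.1 per 1000.
Codon 2 AAG (Lys): 42.7 per 1000.
Codon 3 CTT (Leu): 9.1 per 1000.
Codon 4 ATC (Ile): 16.6 per 1000.
Codon 5 GGT (Gly): 44.3 per 1000.
Lowest frequency is 9.1 at codon 3.

3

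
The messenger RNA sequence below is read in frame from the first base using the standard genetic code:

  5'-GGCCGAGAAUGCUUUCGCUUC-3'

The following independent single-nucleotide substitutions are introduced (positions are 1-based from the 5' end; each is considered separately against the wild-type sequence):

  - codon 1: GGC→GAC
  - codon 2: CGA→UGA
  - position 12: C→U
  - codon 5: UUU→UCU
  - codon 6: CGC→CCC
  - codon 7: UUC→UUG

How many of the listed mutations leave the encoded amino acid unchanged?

Codon 1: GGC (Gly) → GAC (Asp) — missense.
Codon 2: CGA (Arg) → UGA (Stop) — nonsense.
Codon 4: UGC (Cys) → UGU (Cys) — synonymous.
Codon 5: UUU (Phe) → UCU (Ser) — missense.
Codon 6: CGC (Arg) → CCC (Pro) — missense.
Codon 7: UUC (Phe) → UUG (Leu) — missense.
Synonymous: 1 of 6.

1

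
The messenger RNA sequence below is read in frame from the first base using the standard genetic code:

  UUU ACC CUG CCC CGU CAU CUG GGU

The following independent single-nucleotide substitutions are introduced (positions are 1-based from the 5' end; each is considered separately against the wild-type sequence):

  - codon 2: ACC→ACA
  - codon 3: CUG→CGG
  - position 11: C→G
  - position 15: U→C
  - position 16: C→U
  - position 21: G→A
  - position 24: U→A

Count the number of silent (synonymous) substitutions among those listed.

4

Codon 2: ACC (Thr) → ACA (Thr) — synonymous.
Codon 3: CUG (Leu) → CGG (Arg) — missense.
Codon 4: CCC (Pro) → CGC (Arg) — missense.
Codon 5: CGU (Arg) → CGC (Arg) — synonymous.
Codon 6: CAU (His) → UAU (Tyr) — missense.
Codon 7: CUG (Leu) → CUA (Leu) — synonymous.
Codon 8: GGU (Gly) → GGA (Gly) — synonymous.
Synonymous: 4 of 7.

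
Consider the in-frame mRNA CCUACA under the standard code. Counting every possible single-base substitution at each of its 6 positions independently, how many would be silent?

6

Codon 1 (CCU, Pro): 3 synonymous substitutions.
Codon 2 (ACA, Thr): 3 synonymous substitutions.
Total: 3 + 3 = 6.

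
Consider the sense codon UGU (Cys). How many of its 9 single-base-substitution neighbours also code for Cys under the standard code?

Position 1: none → 0 synonymous.
Position 2: none → 0 synonymous.
Position 3: UGC → 1 synonymous.
Total: 0 + 0 + 1 = 1.

1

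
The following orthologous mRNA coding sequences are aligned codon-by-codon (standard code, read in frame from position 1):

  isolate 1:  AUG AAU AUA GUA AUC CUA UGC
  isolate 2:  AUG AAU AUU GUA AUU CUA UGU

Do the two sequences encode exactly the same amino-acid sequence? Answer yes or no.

Codon 1: AUG Met / AUG Met — identical.
Codon 2: AAU Asn / AAU Asn — identical.
Codon 3: AUA Ile / AUU Ile — synonymous.
Codon 4: GUA Val / GUA Val — identical.
Codon 5: AUC Ile / AUU Ile — synonymous.
Codon 6: CUA Leu / CUA Leu — identical.
Codon 7: UGC Cys / UGU Cys — synonymous.
Nonsynonymous differences: 0 → same protein.

yes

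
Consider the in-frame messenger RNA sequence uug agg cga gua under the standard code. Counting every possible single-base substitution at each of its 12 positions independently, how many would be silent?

Codon 1 (UUG, Leu): 2 synonymous substitutions.
Codon 2 (AGG, Arg): 2 synonymous substitutions.
Codon 3 (CGA, Arg): 4 synonymous substitutions.
Codon 4 (GUA, Val): 3 synonymous substitutions.
Total: 2 + 2 + 4 + 3 = 11.

11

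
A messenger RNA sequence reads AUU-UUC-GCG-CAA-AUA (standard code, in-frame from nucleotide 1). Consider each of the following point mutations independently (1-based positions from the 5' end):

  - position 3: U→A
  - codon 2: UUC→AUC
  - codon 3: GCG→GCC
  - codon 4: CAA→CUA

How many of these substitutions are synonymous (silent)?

2

Codon 1: AUU (Ile) → AUA (Ile) — synonymous.
Codon 2: UUC (Phe) → AUC (Ile) — missense.
Codon 3: GCG (Ala) → GCC (Ala) — synonymous.
Codon 4: CAA (Gln) → CUA (Leu) — missense.
Synonymous: 2 of 4.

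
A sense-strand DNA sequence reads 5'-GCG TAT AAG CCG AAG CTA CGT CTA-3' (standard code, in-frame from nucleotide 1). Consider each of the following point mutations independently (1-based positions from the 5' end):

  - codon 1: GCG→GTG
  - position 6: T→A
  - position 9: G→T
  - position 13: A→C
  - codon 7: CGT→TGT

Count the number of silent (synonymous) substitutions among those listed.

0

Codon 1: GCG (Ala) → GTG (Val) — missense.
Codon 2: TAT (Tyr) → TAA (Stop) — nonsense.
Codon 3: AAG (Lys) → AAT (Asn) — missense.
Codon 5: AAG (Lys) → CAG (Gln) — missense.
Codon 7: CGT (Arg) → TGT (Cys) — missense.
Synonymous: 0 of 5.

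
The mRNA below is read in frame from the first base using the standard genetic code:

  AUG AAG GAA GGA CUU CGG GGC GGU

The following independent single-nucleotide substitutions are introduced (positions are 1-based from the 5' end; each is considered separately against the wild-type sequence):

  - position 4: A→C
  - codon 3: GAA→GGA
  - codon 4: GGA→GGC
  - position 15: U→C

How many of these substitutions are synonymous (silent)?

Codon 2: AAG (Lys) → CAG (Gln) — missense.
Codon 3: GAA (Glu) → GGA (Gly) — missense.
Codon 4: GGA (Gly) → GGC (Gly) — synonymous.
Codon 5: CUU (Leu) → CUC (Leu) — synonymous.
Synonymous: 2 of 4.

2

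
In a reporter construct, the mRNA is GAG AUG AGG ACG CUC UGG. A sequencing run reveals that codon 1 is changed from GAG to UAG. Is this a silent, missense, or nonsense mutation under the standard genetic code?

Position 1 falls in codon 1: GAG → Glu.
After the substitution the codon is UAG → Stop.
The new codon is a stop codon, so this is a nonsense mutation.

nonsense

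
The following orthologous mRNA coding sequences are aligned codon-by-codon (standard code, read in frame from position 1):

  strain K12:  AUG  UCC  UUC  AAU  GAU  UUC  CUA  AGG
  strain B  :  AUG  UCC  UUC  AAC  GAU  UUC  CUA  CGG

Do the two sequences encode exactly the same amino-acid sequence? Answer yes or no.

Codon 1: AUG Met / AUG Met — identical.
Codon 2: UCC Ser / UCC Ser — identical.
Codon 3: UUC Phe / UUC Phe — identical.
Codon 4: AAU Asn / AAC Asn — synonymous.
Codon 5: GAU Asp / GAU Asp — identical.
Codon 6: UUC Phe / UUC Phe — identical.
Codon 7: CUA Leu / CUA Leu — identical.
Codon 8: AGG Arg / CGG Arg — synonymous.
Nonsynonymous differences: 0 → same protein.

yes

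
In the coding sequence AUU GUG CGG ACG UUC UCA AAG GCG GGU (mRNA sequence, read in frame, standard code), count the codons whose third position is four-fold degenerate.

Codon 1 AUU (Ile): third position 3-fold.
Codon 2 GUG (Val): third position 4-fold.
Codon 3 CGG (Arg): third position 4-fold.
Codon 4 ACG (Thr): third position 4-fold.
Codon 5 UUC (Phe): third position 2-fold.
Codon 6 UCA (Ser): third position 4-fold.
Codon 7 AAG (Lys): third position 2-fold.
Codon 8 GCG (Ala): third position 4-fold.
Codon 9 GGU (Gly): third position 4-fold.
Four-fold degenerate third positions: 6.

6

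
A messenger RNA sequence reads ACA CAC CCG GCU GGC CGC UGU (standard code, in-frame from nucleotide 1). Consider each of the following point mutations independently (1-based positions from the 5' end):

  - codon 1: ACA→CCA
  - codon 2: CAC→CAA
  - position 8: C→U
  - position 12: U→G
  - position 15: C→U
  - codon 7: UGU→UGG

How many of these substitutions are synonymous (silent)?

2

Codon 1: ACA (Thr) → CCA (Pro) — missense.
Codon 2: CAC (His) → CAA (Gln) — missense.
Codon 3: CCG (Pro) → CUG (Leu) — missense.
Codon 4: GCU (Ala) → GCG (Ala) — synonymous.
Codon 5: GGC (Gly) → GGU (Gly) — synonymous.
Codon 7: UGU (Cys) → UGG (Trp) — missense.
Synonymous: 2 of 6.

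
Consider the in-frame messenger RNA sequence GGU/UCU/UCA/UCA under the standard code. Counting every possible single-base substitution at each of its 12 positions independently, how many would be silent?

Codon 1 (GGU, Gly): 3 synonymous substitutions.
Codon 2 (UCU, Ser): 3 synonymous substitutions.
Codon 3 (UCA, Ser): 3 synonymous substitutions.
Codon 4 (UCA, Ser): 3 synonymous substitutions.
Total: 3 + 3 + 3 + 3 = 12.

12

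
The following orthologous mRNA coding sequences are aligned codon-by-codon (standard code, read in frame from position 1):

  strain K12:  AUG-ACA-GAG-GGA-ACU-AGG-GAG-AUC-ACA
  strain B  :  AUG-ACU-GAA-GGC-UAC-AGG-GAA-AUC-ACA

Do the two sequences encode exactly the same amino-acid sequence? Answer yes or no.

no

Codon 1: AUG Met / AUG Met — identical.
Codon 2: ACA Thr / ACU Thr — synonymous.
Codon 3: GAG Glu / GAA Glu — synonymous.
Codon 4: GGA Gly / GGC Gly — synonymous.
Codon 5: ACU Thr / UAC Tyr — nonsynonymous.
Codon 6: AGG Arg / AGG Arg — identical.
Codon 7: GAG Glu / GAA Glu — synonymous.
Codon 8: AUC Ile / AUC Ile — identical.
Codon 9: ACA Thr / ACA Thr — identical.
Nonsynonymous differences: 1 → different protein.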